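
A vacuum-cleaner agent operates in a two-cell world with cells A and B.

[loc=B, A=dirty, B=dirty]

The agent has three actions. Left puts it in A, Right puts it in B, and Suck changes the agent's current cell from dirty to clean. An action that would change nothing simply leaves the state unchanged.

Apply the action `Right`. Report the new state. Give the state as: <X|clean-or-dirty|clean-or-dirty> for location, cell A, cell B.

<B|dirty|dirty>

start: <B|dirty|dirty>
1. Right → <B|dirty|dirty>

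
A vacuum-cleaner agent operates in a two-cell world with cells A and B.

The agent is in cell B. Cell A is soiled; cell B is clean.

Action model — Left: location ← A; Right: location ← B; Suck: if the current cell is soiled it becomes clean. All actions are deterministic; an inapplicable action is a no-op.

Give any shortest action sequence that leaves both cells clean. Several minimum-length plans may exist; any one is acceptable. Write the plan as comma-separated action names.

Left, Suck

t=1 Left ⇒ <A|soiled|clean>
t=2 Suck ⇒ <A|clean|clean>
min 2: go A then Suck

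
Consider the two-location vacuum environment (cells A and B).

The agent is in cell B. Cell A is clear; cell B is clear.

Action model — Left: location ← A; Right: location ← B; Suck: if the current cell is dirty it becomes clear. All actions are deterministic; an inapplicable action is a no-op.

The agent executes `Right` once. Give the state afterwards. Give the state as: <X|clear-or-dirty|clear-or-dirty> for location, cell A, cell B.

start: <B|clear|clear>
1) do Right; now <B|clear|clear>

<B|clear|clear>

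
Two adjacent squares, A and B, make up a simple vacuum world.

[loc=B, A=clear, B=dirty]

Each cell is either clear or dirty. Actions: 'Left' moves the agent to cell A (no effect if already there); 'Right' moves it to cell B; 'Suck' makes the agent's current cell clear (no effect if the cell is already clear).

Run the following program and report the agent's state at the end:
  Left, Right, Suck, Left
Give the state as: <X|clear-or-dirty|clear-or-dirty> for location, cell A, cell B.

<A|clear|clear>

Left (#1): <A|clear|dirty>
Right (#2): <B|clear|dirty>
Suck (#3): <B|clear|clear>
Left (#4): <A|clear|clear>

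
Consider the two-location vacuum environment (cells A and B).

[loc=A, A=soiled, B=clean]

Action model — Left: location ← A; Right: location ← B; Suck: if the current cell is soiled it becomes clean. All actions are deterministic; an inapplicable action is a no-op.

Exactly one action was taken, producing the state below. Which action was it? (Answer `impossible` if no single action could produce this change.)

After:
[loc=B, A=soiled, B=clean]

try  Left: in A — A soiled, B clean
try Right: in B — A soiled, B clean  ← match
try  Suck: in A — A clean, B clean

Right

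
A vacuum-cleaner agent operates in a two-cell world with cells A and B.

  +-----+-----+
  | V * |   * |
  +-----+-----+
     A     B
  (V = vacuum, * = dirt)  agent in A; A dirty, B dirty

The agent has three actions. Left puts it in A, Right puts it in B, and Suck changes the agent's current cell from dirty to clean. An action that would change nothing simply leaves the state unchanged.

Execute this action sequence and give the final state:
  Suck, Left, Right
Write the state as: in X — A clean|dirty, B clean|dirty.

in B — A clean, B dirty

[1] after Suck: in A — A clean, B dirty
[2] after Left: in A — A clean, B dirty
[3] after Right: in B — A clean, B dirty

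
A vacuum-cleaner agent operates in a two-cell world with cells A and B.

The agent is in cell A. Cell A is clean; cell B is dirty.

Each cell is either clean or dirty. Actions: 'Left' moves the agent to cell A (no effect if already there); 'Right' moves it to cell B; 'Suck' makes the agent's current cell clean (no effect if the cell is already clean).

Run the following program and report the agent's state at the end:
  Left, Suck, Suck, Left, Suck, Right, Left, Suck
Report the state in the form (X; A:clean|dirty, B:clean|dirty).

(A; A:clean, B:dirty)

[1] after Left: (A; A:clean, B:dirty)
[2] after Suck: (A; A:clean, B:dirty)
[3] after Suck: (A; A:clean, B:dirty)
[4] after Left: (A; A:clean, B:dirty)
[5] after Suck: (A; A:clean, B:dirty)
[6] after Right: (B; A:clean, B:dirty)
[7] after Left: (A; A:clean, B:dirty)
[8] after Suck: (A; A:clean, B:dirty)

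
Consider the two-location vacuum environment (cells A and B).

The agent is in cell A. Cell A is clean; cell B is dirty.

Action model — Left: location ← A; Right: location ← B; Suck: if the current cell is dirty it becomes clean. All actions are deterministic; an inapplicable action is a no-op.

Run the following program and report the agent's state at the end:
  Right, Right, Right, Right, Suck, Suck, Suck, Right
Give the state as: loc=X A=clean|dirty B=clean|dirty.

loc=B A=clean B=clean

t=1 Right ⇒ loc=B A=clean B=dirty
t=2 Right ⇒ loc=B A=clean B=dirty
t=3 Right ⇒ loc=B A=clean B=dirty
t=4 Right ⇒ loc=B A=clean B=dirty
t=5 Suck ⇒ loc=B A=clean B=clean
t=6 Suck ⇒ loc=B A=clean B=clean
t=7 Suck ⇒ loc=B A=clean B=clean
t=8 Right ⇒ loc=B A=clean B=clean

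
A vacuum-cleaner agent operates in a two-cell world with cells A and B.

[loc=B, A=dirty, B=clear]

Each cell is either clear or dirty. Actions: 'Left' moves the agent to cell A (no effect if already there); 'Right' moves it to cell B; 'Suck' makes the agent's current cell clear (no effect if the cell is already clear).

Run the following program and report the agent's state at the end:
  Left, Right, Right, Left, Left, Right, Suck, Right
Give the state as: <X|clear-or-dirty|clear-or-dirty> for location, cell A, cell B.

<B|dirty|clear>

[1] after Left: <A|dirty|clear>
[2] after Right: <B|dirty|clear>
[3] after Right: <B|dirty|clear>
[4] after Left: <A|dirty|clear>
[5] after Left: <A|dirty|clear>
[6] after Right: <B|dirty|clear>
[7] after Suck: <B|dirty|clear>
[8] after Right: <B|dirty|clear>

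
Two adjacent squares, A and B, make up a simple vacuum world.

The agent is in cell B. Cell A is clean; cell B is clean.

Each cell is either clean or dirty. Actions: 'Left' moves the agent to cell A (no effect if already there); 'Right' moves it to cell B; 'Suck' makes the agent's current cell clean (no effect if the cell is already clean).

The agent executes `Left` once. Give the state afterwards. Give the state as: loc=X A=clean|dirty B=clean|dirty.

start: loc=B A=clean B=clean
[1] after Left: loc=A A=clean B=clean

loc=A A=clean B=clean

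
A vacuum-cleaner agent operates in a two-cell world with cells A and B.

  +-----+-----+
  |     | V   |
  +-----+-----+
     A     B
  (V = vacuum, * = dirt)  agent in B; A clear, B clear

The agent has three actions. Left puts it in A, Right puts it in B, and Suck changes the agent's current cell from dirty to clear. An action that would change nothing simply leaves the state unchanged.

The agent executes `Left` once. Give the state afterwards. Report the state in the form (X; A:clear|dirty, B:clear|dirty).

start: (B; A:clear, B:clear)
Left (#1): (A; A:clear, B:clear)

(A; A:clear, B:clear)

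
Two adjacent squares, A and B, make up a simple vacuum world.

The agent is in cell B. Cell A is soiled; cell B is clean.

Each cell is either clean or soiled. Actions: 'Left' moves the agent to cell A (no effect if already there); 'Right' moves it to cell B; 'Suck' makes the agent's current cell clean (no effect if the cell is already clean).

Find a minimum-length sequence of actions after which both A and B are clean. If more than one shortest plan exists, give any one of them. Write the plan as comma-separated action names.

1. Left → loc=A A=soiled B=clean
2. Suck → loc=A A=clean B=clean
min 2: go A then Suck

Left, Suck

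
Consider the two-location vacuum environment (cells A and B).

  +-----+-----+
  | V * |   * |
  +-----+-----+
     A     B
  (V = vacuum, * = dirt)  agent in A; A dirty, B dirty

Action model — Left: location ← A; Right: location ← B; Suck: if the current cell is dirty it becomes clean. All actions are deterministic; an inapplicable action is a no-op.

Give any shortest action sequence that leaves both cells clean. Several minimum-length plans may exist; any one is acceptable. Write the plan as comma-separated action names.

Suck, Right, Suck

t=1 Suck ⇒ <A|clean|dirty>
t=2 Right ⇒ <B|clean|dirty>
t=3 Suck ⇒ <B|clean|clean>
min 3: Suck A + move + Suck B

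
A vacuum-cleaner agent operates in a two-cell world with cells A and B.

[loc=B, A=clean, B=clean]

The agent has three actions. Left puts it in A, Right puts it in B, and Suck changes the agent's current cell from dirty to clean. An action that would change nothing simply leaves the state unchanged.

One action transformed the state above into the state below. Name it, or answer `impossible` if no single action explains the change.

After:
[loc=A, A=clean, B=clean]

try  Left: in A — A clean, B clean  ← match
try Right: in B — A clean, B clean
try  Suck: in B — A clean, B clean

Left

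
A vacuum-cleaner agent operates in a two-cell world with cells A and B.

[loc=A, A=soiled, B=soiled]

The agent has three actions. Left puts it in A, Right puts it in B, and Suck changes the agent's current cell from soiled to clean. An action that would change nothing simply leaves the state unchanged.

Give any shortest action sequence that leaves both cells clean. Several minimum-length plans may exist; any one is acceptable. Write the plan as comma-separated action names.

Suck, Right, Suck

Suck (#1): (A; A:clean, B:soiled)
Right (#2): (B; A:clean, B:soiled)
Suck (#3): (B; A:clean, B:clean)
min 3: Suck A + move + Suck B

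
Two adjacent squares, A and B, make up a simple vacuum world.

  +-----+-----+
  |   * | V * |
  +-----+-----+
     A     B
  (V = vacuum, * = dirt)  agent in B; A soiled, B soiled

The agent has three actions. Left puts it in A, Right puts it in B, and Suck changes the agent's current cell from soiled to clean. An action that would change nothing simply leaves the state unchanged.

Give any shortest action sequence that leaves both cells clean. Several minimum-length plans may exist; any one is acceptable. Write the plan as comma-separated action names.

1) do Suck; now loc=B A=soiled B=clean
2) do Left; now loc=A A=soiled B=clean
3) do Suck; now loc=A A=clean B=clean
min 3: Suck B + move + Suck A

Suck, Left, Suck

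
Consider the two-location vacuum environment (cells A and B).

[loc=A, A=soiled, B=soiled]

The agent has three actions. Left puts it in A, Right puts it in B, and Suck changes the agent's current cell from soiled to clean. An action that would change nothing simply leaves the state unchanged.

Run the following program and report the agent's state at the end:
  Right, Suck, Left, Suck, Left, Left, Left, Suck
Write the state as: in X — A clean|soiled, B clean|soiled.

in A — A clean, B clean

[1] after Right: in B — A soiled, B soiled
[2] after Suck: in B — A soiled, B clean
[3] after Left: in A — A soiled, B clean
[4] after Suck: in A — A clean, B clean
[5] after Left: in A — A clean, B clean
[6] after Left: in A — A clean, B clean
[7] after Left: in A — A clean, B clean
[8] after Suck: in A — A clean, B clean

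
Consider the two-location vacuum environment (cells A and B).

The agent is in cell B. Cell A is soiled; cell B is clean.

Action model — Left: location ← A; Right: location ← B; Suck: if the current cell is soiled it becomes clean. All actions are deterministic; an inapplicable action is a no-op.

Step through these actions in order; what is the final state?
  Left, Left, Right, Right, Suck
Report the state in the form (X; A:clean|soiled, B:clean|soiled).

t=1 Left ⇒ (A; A:soiled, B:clean)
t=2 Left ⇒ (A; A:soiled, B:clean)
t=3 Right ⇒ (B; A:soiled, B:clean)
t=4 Right ⇒ (B; A:soiled, B:clean)
t=5 Suck ⇒ (B; A:soiled, B:clean)

(B; A:soiled, B:clean)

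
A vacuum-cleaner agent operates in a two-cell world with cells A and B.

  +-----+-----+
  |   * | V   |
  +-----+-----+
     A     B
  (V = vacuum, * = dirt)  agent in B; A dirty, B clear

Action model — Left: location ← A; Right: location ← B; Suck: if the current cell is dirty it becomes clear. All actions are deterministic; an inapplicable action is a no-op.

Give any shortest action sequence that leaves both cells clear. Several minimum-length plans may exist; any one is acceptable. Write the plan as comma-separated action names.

Left, Suck

[1] after Left: in A — A dirty, B clear
[2] after Suck: in A — A clear, B clear
min 2: go A then Suck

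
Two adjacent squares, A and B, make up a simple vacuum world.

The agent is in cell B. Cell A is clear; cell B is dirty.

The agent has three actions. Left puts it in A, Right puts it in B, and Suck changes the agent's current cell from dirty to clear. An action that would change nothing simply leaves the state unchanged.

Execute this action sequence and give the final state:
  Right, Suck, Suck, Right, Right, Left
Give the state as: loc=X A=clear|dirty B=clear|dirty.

1) do Right; now loc=B A=clear B=dirty
2) do Suck; now loc=B A=clear B=clear
3) do Suck; now loc=B A=clear B=clear
4) do Right; now loc=B A=clear B=clear
5) do Right; now loc=B A=clear B=clear
6) do Left; now loc=A A=clear B=clear

loc=A A=clear B=clear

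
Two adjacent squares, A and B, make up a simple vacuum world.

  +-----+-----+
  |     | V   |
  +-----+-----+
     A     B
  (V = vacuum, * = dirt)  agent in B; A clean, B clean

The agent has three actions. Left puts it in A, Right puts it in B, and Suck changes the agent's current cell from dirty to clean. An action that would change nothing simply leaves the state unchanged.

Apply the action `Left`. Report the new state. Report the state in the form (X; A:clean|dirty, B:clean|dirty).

start: (B; A:clean, B:clean)
1) do Left; now (A; A:clean, B:clean)

(A; A:clean, B:clean)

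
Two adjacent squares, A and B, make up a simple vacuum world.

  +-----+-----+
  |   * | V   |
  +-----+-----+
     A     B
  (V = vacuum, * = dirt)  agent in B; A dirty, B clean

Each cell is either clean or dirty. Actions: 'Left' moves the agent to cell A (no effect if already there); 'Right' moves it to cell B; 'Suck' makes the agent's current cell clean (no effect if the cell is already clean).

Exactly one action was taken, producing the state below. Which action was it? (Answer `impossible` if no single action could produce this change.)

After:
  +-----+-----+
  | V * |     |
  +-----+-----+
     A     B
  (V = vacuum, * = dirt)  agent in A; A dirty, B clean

Left

try  Left: loc=A A=dirty B=clean  ← match
try Right: loc=B A=dirty B=clean
try  Suck: loc=B A=dirty B=clean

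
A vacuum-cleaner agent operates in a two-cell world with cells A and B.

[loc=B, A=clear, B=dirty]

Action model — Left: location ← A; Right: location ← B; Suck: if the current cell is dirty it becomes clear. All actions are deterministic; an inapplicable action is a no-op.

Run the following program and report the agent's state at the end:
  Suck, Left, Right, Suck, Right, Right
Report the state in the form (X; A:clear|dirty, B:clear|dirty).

(B; A:clear, B:clear)

[1] after Suck: (B; A:clear, B:clear)
[2] after Left: (A; A:clear, B:clear)
[3] after Right: (B; A:clear, B:clear)
[4] after Suck: (B; A:clear, B:clear)
[5] after Right: (B; A:clear, B:clear)
[6] after Right: (B; A:clear, B:clear)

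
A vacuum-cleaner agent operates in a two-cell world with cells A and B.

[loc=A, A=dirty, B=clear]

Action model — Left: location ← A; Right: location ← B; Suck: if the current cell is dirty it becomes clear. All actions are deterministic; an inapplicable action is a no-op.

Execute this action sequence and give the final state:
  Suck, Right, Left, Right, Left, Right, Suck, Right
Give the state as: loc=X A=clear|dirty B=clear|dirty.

step 1/8 (Suck): loc=A A=clear B=clear
step 2/8 (Right): loc=B A=clear B=clear
step 3/8 (Left): loc=A A=clear B=clear
step 4/8 (Right): loc=B A=clear B=clear
step 5/8 (Left): loc=A A=clear B=clear
step 6/8 (Right): loc=B A=clear B=clear
step 7/8 (Suck): loc=B A=clear B=clear
step 8/8 (Right): loc=B A=clear B=clear

loc=B A=clear B=clear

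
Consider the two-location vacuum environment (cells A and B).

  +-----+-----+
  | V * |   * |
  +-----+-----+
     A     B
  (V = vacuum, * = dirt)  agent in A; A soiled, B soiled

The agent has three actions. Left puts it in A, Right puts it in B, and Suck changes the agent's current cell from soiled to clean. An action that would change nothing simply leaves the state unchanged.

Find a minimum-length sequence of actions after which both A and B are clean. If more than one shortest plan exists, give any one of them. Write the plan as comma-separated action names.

Suck (#1): in A — A clean, B soiled
Right (#2): in B — A clean, B soiled
Suck (#3): in B — A clean, B clean
min 3: Suck A + move + Suck B

Suck, Right, Suck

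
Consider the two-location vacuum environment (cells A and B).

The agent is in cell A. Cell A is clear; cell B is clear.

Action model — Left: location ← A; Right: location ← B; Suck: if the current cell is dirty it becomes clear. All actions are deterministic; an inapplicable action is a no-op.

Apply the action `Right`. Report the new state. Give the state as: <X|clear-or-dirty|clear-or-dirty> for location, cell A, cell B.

start: <A|clear|clear>
Right (#1): <B|clear|clear>

<B|clear|clear>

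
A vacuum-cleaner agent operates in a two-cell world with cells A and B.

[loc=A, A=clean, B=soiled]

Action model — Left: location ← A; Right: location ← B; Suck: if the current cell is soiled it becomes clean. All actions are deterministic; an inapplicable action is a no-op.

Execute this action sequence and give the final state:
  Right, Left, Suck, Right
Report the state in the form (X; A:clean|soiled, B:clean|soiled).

(B; A:clean, B:soiled)

1) do Right; now (B; A:clean, B:soiled)
2) do Left; now (A; A:clean, B:soiled)
3) do Suck; now (A; A:clean, B:soiled)
4) do Right; now (B; A:clean, B:soiled)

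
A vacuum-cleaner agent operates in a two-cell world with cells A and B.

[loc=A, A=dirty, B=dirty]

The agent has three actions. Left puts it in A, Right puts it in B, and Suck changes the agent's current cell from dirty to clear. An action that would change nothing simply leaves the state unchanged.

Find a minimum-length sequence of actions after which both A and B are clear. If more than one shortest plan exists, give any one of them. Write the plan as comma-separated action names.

Suck, Right, Suck

step 1/3 (Suck): <A|clear|dirty>
step 2/3 (Right): <B|clear|dirty>
step 3/3 (Suck): <B|clear|clear>
min 3: Suck A + move + Suck B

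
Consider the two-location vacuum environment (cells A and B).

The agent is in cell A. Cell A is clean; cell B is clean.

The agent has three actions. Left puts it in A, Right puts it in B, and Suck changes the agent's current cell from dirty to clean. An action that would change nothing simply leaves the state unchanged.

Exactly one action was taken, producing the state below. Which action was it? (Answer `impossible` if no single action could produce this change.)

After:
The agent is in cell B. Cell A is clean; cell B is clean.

Right

try  Left: <A|clean|clean>
try Right: <B|clean|clean>  ← match
try  Suck: <A|clean|clean>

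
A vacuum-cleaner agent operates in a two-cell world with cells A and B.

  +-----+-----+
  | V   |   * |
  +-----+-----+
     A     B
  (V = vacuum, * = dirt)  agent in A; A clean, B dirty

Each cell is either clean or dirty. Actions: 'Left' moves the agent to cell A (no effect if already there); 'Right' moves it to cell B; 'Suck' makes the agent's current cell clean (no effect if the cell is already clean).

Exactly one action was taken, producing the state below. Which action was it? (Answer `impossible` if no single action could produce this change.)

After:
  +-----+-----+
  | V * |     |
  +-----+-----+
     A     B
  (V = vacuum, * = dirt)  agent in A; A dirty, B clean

impossible

try  Left: in A — A clean, B dirty
try Right: in B — A clean, B dirty
try  Suck: in A — A clean, B dirty
no single action produces the after-state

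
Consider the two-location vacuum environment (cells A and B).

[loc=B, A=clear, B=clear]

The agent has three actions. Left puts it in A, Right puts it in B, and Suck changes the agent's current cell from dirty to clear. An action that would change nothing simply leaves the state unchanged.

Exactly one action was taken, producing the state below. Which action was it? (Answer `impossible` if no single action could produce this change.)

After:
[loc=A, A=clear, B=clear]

Left

try  Left: loc=A A=clear B=clear  ← match
try Right: loc=B A=clear B=clear
try  Suck: loc=B A=clear B=clear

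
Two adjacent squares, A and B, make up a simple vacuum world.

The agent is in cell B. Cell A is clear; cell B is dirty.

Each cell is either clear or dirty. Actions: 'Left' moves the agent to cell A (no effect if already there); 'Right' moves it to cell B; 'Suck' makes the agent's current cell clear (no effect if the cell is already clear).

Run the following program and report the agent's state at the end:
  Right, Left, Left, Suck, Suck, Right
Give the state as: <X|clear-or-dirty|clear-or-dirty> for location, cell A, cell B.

1. Right → <B|clear|dirty>
2. Left → <A|clear|dirty>
3. Left → <A|clear|dirty>
4. Suck → <A|clear|dirty>
5. Suck → <A|clear|dirty>
6. Right → <B|clear|dirty>

<B|clear|dirty>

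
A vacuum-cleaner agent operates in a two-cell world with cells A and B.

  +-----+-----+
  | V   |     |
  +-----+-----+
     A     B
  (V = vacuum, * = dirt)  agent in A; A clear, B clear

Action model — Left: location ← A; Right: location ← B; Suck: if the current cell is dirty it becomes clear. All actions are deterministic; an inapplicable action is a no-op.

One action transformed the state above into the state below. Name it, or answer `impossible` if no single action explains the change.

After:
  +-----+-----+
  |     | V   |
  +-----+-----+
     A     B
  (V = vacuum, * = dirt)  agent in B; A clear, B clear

try  Left: (A; A:clear, B:clear)
try Right: (B; A:clear, B:clear)  ← match
try  Suck: (A; A:clear, B:clear)

Right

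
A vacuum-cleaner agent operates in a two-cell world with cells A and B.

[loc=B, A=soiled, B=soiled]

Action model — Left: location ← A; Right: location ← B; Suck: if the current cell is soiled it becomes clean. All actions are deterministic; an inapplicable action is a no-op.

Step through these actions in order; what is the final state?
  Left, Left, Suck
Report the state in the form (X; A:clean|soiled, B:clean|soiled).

1. Left → (A; A:soiled, B:soiled)
2. Left → (A; A:soiled, B:soiled)
3. Suck → (A; A:clean, B:soiled)

(A; A:clean, B:soiled)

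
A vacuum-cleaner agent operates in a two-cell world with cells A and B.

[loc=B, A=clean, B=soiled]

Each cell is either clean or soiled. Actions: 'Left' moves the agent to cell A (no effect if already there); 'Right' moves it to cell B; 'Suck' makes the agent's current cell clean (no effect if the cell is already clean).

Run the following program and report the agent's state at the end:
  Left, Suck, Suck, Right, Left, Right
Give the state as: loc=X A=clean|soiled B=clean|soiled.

loc=B A=clean B=soiled

t=1 Left ⇒ loc=A A=clean B=soiled
t=2 Suck ⇒ loc=A A=clean B=soiled
t=3 Suck ⇒ loc=A A=clean B=soiled
t=4 Right ⇒ loc=B A=clean B=soiled
t=5 Left ⇒ loc=A A=clean B=soiled
t=6 Right ⇒ loc=B A=clean B=soiled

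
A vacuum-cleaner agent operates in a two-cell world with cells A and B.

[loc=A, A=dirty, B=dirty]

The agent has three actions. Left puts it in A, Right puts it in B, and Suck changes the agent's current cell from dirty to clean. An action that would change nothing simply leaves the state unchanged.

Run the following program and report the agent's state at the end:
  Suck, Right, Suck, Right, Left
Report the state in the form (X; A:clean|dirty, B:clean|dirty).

(A; A:clean, B:clean)

1) do Suck; now (A; A:clean, B:dirty)
2) do Right; now (B; A:clean, B:dirty)
3) do Suck; now (B; A:clean, B:clean)
4) do Right; now (B; A:clean, B:clean)
5) do Left; now (A; A:clean, B:clean)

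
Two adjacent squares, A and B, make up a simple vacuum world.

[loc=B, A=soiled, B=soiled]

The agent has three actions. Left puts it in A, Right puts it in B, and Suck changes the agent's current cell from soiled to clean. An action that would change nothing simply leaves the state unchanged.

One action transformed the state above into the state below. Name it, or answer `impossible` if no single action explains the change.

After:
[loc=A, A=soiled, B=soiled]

Left

try  Left: loc=A A=soiled B=soiled  ← match
try Right: loc=B A=soiled B=soiled
try  Suck: loc=B A=soiled B=clean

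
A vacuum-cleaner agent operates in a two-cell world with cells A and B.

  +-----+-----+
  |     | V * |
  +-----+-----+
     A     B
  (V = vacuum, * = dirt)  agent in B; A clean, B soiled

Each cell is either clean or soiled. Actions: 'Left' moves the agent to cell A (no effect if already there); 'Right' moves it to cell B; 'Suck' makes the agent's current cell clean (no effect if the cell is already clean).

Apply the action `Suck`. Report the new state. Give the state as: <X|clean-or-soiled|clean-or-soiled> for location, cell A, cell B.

<B|clean|clean>

start: <B|clean|soiled>
step 1/1 (Suck): <B|clean|clean>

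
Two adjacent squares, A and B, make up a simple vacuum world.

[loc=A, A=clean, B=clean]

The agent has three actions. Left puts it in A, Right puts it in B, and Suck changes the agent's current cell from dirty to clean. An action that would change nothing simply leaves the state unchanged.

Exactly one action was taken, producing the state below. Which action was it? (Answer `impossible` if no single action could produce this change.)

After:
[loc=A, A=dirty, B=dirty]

try  Left: <A|clean|clean>
try Right: <B|clean|clean>
try  Suck: <A|clean|clean>
no single action produces the after-state

impossible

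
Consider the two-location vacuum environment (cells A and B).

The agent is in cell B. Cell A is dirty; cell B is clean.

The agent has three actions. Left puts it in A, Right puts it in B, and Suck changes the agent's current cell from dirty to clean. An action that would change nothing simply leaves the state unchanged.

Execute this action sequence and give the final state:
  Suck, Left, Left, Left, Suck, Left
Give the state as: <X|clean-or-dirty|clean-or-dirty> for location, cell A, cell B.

<A|clean|clean>

Suck (#1): <B|dirty|clean>
Left (#2): <A|dirty|clean>
Left (#3): <A|dirty|clean>
Left (#4): <A|dirty|clean>
Suck (#5): <A|clean|clean>
Left (#6): <A|clean|clean>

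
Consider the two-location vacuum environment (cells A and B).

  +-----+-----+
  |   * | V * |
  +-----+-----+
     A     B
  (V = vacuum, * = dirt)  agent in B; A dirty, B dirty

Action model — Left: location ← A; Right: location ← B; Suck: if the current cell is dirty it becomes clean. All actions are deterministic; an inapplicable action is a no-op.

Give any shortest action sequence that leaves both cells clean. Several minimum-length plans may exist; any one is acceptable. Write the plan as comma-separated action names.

1. Suck → loc=B A=dirty B=clean
2. Left → loc=A A=dirty B=clean
3. Suck → loc=A A=clean B=clean
min 3: Suck B + move + Suck A

Suck, Left, Suck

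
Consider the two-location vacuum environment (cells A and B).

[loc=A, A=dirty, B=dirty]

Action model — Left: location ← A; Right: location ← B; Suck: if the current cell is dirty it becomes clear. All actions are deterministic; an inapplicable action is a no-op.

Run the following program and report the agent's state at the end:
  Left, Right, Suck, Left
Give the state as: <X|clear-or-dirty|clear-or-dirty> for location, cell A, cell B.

t=1 Left ⇒ <A|dirty|dirty>
t=2 Right ⇒ <B|dirty|dirty>
t=3 Suck ⇒ <B|dirty|clear>
t=4 Left ⇒ <A|dirty|clear>

<A|dirty|clear>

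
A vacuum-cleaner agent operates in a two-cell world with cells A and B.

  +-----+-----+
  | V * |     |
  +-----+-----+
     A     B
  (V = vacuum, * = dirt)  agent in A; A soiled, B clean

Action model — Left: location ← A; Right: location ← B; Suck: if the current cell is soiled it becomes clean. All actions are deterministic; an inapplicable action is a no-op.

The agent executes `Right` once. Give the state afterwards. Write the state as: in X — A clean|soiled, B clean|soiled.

in B — A soiled, B clean

start: in A — A soiled, B clean
1. Right → in B — A soiled, B clean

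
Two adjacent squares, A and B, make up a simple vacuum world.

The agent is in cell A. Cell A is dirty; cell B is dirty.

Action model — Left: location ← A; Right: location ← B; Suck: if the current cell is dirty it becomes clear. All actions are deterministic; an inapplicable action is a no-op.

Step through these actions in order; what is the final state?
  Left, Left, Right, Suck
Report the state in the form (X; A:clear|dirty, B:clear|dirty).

1. Left → (A; A:dirty, B:dirty)
2. Left → (A; A:dirty, B:dirty)
3. Right → (B; A:dirty, B:dirty)
4. Suck → (B; A:dirty, B:clear)

(B; A:dirty, B:clear)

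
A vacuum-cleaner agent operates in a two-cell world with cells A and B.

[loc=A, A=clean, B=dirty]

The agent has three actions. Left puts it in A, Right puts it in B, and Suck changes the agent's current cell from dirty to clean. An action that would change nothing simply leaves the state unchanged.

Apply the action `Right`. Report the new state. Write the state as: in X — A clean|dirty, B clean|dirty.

in B — A clean, B dirty

start: in A — A clean, B dirty
[1] after Right: in B — A clean, B dirty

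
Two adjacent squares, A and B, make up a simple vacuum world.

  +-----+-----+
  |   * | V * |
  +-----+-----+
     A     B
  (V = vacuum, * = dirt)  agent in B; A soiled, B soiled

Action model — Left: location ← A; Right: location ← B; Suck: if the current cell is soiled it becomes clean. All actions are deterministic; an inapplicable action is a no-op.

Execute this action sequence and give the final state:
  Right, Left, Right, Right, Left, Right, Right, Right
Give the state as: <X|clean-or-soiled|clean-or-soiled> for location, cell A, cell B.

<B|soiled|soiled>

t=1 Right ⇒ <B|soiled|soiled>
t=2 Left ⇒ <A|soiled|soiled>
t=3 Right ⇒ <B|soiled|soiled>
t=4 Right ⇒ <B|soiled|soiled>
t=5 Left ⇒ <A|soiled|soiled>
t=6 Right ⇒ <B|soiled|soiled>
t=7 Right ⇒ <B|soiled|soiled>
t=8 Right ⇒ <B|soiled|soiled>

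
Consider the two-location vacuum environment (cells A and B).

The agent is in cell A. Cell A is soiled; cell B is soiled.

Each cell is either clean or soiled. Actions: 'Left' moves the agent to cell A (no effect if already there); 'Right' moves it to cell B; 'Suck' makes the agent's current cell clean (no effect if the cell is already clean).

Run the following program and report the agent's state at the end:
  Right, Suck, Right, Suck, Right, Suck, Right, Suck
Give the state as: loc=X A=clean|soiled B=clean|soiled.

1) do Right; now loc=B A=soiled B=soiled
2) do Suck; now loc=B A=soiled B=clean
3) do Right; now loc=B A=soiled B=clean
4) do Suck; now loc=B A=soiled B=clean
5) do Right; now loc=B A=soiled B=clean
6) do Suck; now loc=B A=soiled B=clean
7) do Right; now loc=B A=soiled B=clean
8) do Suck; now loc=B A=soiled B=clean

loc=B A=soiled B=clean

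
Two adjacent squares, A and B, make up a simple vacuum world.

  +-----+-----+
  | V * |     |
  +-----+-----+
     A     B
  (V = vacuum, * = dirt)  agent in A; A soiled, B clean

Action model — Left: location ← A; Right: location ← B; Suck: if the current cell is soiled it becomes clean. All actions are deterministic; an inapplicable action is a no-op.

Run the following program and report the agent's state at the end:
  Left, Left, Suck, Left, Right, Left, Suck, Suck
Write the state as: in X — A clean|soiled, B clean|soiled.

t=1 Left ⇒ in A — A soiled, B clean
t=2 Left ⇒ in A — A soiled, B clean
t=3 Suck ⇒ in A — A clean, B clean
t=4 Left ⇒ in A — A clean, B clean
t=5 Right ⇒ in B — A clean, B clean
t=6 Left ⇒ in A — A clean, B clean
t=7 Suck ⇒ in A — A clean, B clean
t=8 Suck ⇒ in A — A clean, B clean

in A — A clean, B clean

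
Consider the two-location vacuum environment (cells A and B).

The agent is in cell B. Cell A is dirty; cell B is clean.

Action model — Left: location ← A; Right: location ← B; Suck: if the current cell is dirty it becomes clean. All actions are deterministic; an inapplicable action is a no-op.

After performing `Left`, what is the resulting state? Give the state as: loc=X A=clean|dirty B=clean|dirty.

loc=A A=dirty B=clean

start: loc=B A=dirty B=clean
1. Left → loc=A A=dirty B=clean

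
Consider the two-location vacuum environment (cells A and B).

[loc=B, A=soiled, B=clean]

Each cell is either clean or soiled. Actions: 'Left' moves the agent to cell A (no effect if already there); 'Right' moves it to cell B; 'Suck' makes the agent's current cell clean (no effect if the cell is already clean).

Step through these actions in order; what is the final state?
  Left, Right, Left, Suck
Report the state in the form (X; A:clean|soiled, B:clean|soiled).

Left (#1): (A; A:soiled, B:clean)
Right (#2): (B; A:soiled, B:clean)
Left (#3): (A; A:soiled, B:clean)
Suck (#4): (A; A:clean, B:clean)

(A; A:clean, B:clean)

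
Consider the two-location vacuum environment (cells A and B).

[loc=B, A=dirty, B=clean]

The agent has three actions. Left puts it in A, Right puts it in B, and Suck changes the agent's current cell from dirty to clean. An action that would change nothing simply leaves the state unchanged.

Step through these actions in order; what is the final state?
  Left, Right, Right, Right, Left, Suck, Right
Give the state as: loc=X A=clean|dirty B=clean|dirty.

loc=B A=clean B=clean

[1] after Left: loc=A A=dirty B=clean
[2] after Right: loc=B A=dirty B=clean
[3] after Right: loc=B A=dirty B=clean
[4] after Right: loc=B A=dirty B=clean
[5] after Left: loc=A A=dirty B=clean
[6] after Suck: loc=A A=clean B=clean
[7] after Right: loc=B A=clean B=clean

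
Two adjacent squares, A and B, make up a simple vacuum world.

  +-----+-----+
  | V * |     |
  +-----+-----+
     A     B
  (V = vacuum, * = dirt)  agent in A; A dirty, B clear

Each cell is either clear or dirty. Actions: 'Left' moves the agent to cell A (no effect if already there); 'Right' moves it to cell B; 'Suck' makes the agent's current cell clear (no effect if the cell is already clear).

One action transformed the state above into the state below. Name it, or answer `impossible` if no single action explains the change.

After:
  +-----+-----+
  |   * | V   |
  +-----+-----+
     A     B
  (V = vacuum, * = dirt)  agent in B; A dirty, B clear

try  Left: loc=A A=dirty B=clear
try Right: loc=B A=dirty B=clear  ← match
try  Suck: loc=A A=clear B=clear

Right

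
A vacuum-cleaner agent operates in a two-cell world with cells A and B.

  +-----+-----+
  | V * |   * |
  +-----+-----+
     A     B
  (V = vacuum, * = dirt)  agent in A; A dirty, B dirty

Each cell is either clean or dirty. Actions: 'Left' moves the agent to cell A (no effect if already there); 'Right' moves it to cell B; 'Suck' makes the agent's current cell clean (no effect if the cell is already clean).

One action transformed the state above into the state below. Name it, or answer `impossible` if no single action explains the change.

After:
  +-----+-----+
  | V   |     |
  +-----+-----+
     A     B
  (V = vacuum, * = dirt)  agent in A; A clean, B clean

impossible

try  Left: (A; A:dirty, B:dirty)
try Right: (B; A:dirty, B:dirty)
try  Suck: (A; A:clean, B:dirty)
no single action produces the after-state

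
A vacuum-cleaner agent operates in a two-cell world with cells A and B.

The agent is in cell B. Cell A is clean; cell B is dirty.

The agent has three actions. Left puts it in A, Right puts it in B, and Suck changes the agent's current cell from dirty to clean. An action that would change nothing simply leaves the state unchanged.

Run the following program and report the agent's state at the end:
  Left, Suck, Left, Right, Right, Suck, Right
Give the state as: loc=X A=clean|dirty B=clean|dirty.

loc=B A=clean B=clean

t=1 Left ⇒ loc=A A=clean B=dirty
t=2 Suck ⇒ loc=A A=clean B=dirty
t=3 Left ⇒ loc=A A=clean B=dirty
t=4 Right ⇒ loc=B A=clean B=dirty
t=5 Right ⇒ loc=B A=clean B=dirty
t=6 Suck ⇒ loc=B A=clean B=clean
t=7 Right ⇒ loc=B A=clean B=clean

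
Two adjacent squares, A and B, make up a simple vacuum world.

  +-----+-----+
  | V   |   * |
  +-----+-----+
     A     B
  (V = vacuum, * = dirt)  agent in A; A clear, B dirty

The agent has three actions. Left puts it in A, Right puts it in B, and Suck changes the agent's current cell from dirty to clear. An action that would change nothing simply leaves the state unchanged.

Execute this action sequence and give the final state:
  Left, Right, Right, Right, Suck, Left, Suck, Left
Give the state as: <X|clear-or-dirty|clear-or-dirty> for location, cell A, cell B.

[1] after Left: <A|clear|dirty>
[2] after Right: <B|clear|dirty>
[3] after Right: <B|clear|dirty>
[4] after Right: <B|clear|dirty>
[5] after Suck: <B|clear|clear>
[6] after Left: <A|clear|clear>
[7] after Suck: <A|clear|clear>
[8] after Left: <A|clear|clear>

<A|clear|clear>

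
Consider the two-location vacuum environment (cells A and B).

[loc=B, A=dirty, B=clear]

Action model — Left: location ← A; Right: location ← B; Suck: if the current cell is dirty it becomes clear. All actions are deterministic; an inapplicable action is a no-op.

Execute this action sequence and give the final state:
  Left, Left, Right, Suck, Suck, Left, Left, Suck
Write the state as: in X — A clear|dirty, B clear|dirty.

in A — A clear, B clear

1. Left → in A — A dirty, B clear
2. Left → in A — A dirty, B clear
3. Right → in B — A dirty, B clear
4. Suck → in B — A dirty, B clear
5. Suck → in B — A dirty, B clear
6. Left → in A — A dirty, B clear
7. Left → in A — A dirty, B clear
8. Suck → in A — A clear, B clear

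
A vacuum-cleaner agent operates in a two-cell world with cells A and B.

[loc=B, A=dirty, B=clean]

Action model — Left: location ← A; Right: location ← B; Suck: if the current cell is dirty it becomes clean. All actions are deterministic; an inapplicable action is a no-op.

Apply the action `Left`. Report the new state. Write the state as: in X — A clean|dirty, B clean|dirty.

start: in B — A dirty, B clean
1. Left → in A — A dirty, B clean

in A — A dirty, B clean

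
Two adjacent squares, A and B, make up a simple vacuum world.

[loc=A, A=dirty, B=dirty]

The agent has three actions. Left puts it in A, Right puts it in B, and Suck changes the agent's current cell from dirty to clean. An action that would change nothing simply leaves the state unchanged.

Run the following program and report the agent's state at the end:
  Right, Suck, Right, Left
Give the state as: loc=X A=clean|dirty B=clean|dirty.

loc=A A=dirty B=clean

1) do Right; now loc=B A=dirty B=dirty
2) do Suck; now loc=B A=dirty B=clean
3) do Right; now loc=B A=dirty B=clean
4) do Left; now loc=A A=dirty B=clean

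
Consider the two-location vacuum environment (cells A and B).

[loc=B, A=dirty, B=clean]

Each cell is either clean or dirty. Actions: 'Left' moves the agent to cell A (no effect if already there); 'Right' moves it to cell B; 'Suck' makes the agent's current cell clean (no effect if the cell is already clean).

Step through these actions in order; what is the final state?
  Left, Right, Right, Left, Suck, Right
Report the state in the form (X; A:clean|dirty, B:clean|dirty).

step 1/6 (Left): (A; A:dirty, B:clean)
step 2/6 (Right): (B; A:dirty, B:clean)
step 3/6 (Right): (B; A:dirty, B:clean)
step 4/6 (Left): (A; A:dirty, B:clean)
step 5/6 (Suck): (A; A:clean, B:clean)
step 6/6 (Right): (B; A:clean, B:clean)

(B; A:clean, B:clean)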